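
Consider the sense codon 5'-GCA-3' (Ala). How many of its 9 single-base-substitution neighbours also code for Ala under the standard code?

3

Position 1: none → 0 synonymous.
Position 2: none → 0 synonymous.
Position 3: GCU, GCC, GCG → 3 synonymous.
Total: 0 + 0 + 3 = 3.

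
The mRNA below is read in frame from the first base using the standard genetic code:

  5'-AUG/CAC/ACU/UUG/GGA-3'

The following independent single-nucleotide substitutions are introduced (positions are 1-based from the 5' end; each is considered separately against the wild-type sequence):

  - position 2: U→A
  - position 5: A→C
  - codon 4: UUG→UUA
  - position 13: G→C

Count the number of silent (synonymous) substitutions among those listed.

Codon 1: AUG (Met) → AAG (Lys) — missense.
Codon 2: CAC (His) → CCC (Pro) — missense.
Codon 4: UUG (Leu) → UUA (Leu) — synonymous.
Codon 5: GGA (Gly) → CGA (Arg) — missense.
Synonymous: 1 of 4.

1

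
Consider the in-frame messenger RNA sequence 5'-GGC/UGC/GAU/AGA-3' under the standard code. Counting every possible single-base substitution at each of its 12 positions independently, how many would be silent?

Codon 1 (GGC, Gly): 3 synonymous substitutions.
Codon 2 (UGC, Cys): 1 synonymous substitution.
Codon 3 (GAU, Asp): 1 synonymous substitution.
Codon 4 (AGA, Arg): 2 synonymous substitutions.
Total: 3 + 1 + 1 + 2 = 7.

7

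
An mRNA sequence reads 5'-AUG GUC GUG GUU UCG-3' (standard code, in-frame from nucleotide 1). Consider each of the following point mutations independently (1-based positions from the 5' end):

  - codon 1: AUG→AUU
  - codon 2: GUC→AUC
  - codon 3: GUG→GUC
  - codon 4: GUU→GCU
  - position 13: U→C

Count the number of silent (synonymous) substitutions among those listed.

1

Codon 1: AUG (Met) → AUU (Ile) — missense.
Codon 2: GUC (Val) → AUC (Ile) — missense.
Codon 3: GUG (Val) → GUC (Val) — synonymous.
Codon 4: GUU (Val) → GCU (Ala) — missense.
Codon 5: UCG (Ser) → CCG (Pro) — missense.
Synonymous: 1 of 5.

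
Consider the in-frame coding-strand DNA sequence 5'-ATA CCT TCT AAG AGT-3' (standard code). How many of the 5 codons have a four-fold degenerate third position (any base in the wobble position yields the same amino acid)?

2

Codon 1 ATA (Ile): third position 3-fold.
Codon 2 CCT (Pro): third position 4-fold.
Codon 3 TCT (Ser): third position 4-fold.
Codon 4 AAG (Lys): third position 2-fold.
Codon 5 AGT (Ser): third position 2-fold.
Four-fold degenerate third positions: 2.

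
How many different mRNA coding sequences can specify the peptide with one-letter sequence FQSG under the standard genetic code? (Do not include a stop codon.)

Phe: 2 codons.
Gln: 2 codons.
Ser: 6 codons.
Gly: 4 codons.
2 × 2 × 6 × 4 = 96.

96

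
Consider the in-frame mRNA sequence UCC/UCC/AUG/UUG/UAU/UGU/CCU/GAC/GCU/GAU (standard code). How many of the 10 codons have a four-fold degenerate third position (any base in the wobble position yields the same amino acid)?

Codon 1 UCC (Ser): third position 4-fold.
Codon 2 UCC (Ser): third position 4-fold.
Codon 3 AUG (Met): third position 1-fold.
Codon 4 UUG (Leu): third position 2-fold.
Codon 5 UAU (Tyr): third position 2-fold.
Codon 6 UGU (Cys): third position 2-fold.
Codon 7 CCU (Pro): third position 4-fold.
Codon 8 GAC (Asp): third position 2-fold.
Codon 9 GCU (Ala): third position 4-fold.
Codon 10 GAU (Asp): third position 2-fold.
Four-fold degenerate third positions: 4.

4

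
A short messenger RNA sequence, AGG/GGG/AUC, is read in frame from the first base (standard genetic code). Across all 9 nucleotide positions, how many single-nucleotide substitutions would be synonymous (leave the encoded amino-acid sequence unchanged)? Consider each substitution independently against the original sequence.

Codon 1 (AGG, Arg): 2 synonymous substitutions.
Codon 2 (GGG, Gly): 3 synonymous substitutions.
Codon 3 (AUC, Ile): 2 synonymous substitutions.
Total: 2 + 3 + 2 = 7.

7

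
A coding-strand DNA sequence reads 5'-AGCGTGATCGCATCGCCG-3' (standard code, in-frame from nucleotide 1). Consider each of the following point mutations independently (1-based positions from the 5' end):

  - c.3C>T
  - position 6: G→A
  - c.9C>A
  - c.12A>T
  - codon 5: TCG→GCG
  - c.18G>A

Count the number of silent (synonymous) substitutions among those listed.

5

Codon 1: AGC (Ser) → AGT (Ser) — synonymous.
Codon 2: GTG (Val) → GTA (Val) — synonymous.
Codon 3: ATC (Ile) → ATA (Ile) — synonymous.
Codon 4: GCA (Ala) → GCT (Ala) — synonymous.
Codon 5: TCG (Ser) → GCG (Ala) — missense.
Codon 6: CCG (Pro) → CCA (Pro) — synonymous.
Synonymous: 5 of 6.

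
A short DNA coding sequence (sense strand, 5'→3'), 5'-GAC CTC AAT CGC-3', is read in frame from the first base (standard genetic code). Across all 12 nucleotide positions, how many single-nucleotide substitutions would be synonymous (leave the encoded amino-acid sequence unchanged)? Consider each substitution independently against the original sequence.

Codon 1 (GAC, Asp): 1 synonymous substitution.
Codon 2 (CTC, Leu): 3 synonymous substitutions.
Codon 3 (AAT, Asn): 1 synonymous substitution.
Codon 4 (CGC, Arg): 3 synonymous substitutions.
Total: 1 + 3 + 1 + 3 = 8.

8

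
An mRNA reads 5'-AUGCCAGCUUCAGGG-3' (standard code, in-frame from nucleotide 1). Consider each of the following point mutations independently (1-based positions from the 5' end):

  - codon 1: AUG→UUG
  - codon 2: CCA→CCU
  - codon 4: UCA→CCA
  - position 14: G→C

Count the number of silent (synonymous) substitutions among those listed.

Codon 1: AUG (Met) → UUG (Leu) — missense.
Codon 2: CCA (Pro) → CCU (Pro) — synonymous.
Codon 4: UCA (Ser) → CCA (Pro) — missense.
Codon 5: GGG (Gly) → GCG (Ala) — missense.
Synonymous: 1 of 4.

1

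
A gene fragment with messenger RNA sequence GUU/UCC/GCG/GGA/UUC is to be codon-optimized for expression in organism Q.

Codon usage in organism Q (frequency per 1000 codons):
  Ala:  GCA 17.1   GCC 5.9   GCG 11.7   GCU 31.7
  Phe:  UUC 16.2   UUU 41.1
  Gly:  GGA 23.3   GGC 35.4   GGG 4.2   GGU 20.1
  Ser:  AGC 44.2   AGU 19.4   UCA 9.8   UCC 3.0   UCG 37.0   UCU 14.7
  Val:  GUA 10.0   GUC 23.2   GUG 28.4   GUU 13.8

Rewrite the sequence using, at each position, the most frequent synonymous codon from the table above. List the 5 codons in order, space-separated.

Codon 1 (Val): best is GUG at 28.4.
Codon 2 (Ser): best is AGC at 44.2.
Codon 3 (Ala): best is GCU at 31.7.
Codon 4 (Gly): best is GGC at 35.4.
Codon 5 (Phe): best is UUU at 41.1.

GUG AGC GCU GGC UUU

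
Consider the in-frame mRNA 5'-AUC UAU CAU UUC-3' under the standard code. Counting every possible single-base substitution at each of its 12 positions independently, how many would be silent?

5

Codon 1 (AUC, Ile): 2 synonymous substitutions.
Codon 2 (UAU, Tyr): 1 synonymous substitution.
Codon 3 (CAU, His): 1 synonymous substitution.
Codon 4 (UUC, Phe): 1 synonymous substitution.
Total: 2 + 1 + 1 + 1 = 5.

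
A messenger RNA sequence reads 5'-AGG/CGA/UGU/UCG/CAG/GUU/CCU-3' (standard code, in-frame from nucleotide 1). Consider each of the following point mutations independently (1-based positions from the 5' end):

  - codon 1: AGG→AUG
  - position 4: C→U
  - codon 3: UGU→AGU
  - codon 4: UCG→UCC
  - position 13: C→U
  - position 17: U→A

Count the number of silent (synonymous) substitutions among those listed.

Codon 1: AGG (Arg) → AUG (Met) — missense.
Codon 2: CGA (Arg) → UGA (Stop) — nonsense.
Codon 3: UGU (Cys) → AGU (Ser) — missense.
Codon 4: UCG (Ser) → UCC (Ser) — synonymous.
Codon 5: CAG (Gln) → UAG (Stop) — nonsense.
Codon 6: GUU (Val) → GAU (Asp) — missense.
Synonymous: 1 of 6.

1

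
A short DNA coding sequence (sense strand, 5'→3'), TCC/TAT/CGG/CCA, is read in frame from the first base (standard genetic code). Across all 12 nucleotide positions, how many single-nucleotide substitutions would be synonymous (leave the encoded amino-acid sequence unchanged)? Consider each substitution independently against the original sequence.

Codon 1 (TCC, Ser): 3 synonymous substitutions.
Codon 2 (TAT, Tyr): 1 synonymous substitution.
Codon 3 (CGG, Arg): 4 synonymous substitutions.
Codon 4 (CCA, Pro): 3 synonymous substitutions.
Total: 3 + 1 + 4 + 3 = 11.

11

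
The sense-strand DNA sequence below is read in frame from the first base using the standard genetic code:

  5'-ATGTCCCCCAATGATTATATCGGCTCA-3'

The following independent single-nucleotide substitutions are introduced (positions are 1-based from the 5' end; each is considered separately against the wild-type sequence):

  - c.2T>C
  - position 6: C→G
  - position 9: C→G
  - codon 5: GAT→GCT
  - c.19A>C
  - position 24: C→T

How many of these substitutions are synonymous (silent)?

Codon 1: ATG (Met) → ACG (Thr) — missense.
Codon 2: TCC (Ser) → TCG (Ser) — synonymous.
Codon 3: CCC (Pro) → CCG (Pro) — synonymous.
Codon 5: GAT (Asp) → GCT (Ala) — missense.
Codon 7: ATC (Ile) → CTC (Leu) — missense.
Codon 8: GGC (Gly) → GGT (Gly) — synonymous.
Synonymous: 3 of 6.

3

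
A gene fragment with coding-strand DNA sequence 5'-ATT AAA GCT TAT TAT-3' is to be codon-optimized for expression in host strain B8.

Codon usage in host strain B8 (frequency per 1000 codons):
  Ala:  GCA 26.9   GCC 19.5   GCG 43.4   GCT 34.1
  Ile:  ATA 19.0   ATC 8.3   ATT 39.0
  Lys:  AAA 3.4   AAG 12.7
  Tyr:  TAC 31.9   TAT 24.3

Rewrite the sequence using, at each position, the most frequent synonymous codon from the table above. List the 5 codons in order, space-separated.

ATT AAG GCG TAC TAC

Codon 1 (Ile): best is ATT at 39.0.
Codon 2 (Lys): best is AAG at 12.7.
Codon 3 (Ala): best is GCG at 43.4.
Codon 4 (Tyr): best is TAC at 31.9.
Codon 5 (Tyr): best is TAC at 31.9.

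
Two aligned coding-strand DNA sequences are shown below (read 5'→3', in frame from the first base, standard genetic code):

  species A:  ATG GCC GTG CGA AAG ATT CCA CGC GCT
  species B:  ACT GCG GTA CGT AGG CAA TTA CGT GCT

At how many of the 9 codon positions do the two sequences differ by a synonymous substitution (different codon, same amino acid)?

4

Codon 1: ATG Met / ACT Thr — nonsynonymous.
Codon 2: GCC Ala / GCG Ala — synonymous.
Codon 3: GTG Val / GTA Val — synonymous.
Codon 4: CGA Arg / CGT Arg — synonymous.
Codon 5: AAG Lys / AGG Arg — nonsynonymous.
Codon 6: ATT Ile / CAA Gln — nonsynonymous.
Codon 7: CCA Pro / TTA Leu — nonsynonymous.
Codon 8: CGC Arg / CGT Arg — synonymous.
Codon 9: GCT Ala / GCT Ala — identical.
Synonymous differences: 4.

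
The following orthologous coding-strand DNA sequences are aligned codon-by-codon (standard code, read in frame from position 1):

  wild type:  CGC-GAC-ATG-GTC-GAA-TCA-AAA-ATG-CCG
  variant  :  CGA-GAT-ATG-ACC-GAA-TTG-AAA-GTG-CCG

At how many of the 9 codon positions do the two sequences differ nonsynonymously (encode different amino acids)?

Codon 1: CGC Arg / CGA Arg — synonymous.
Codon 2: GAC Asp / GAT Asp — synonymous.
Codon 3: ATG Met / ATG Met — identical.
Codon 4: GTC Val / ACC Thr — nonsynonymous.
Codon 5: GAA Glu / GAA Glu — identical.
Codon 6: TCA Ser / TTG Leu — nonsynonymous.
Codon 7: AAA Lys / AAA Lys — identical.
Codon 8: ATG Met / GTG Val — nonsynonymous.
Codon 9: CCG Pro / CCG Pro — identical.
Nonsynonymous differences: 3.

3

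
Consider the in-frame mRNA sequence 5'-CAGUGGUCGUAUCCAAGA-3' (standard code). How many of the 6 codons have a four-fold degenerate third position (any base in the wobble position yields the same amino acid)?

Codon 1 CAG (Gln): third position 2-fold.
Codon 2 UGG (Trp): third position 1-fold.
Codon 3 UCG (Ser): third position 4-fold.
Codon 4 UAU (Tyr): third position 2-fold.
Codon 5 CCA (Pro): third position 4-fold.
Codon 6 AGA (Arg): third position 2-fold.
Four-fold degenerate third positions: 2.

2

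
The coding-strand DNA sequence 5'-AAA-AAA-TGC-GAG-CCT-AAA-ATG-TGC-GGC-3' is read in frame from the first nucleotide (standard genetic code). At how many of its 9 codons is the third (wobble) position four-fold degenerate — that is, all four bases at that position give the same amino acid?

2

Codon 1 AAA (Lys): third position 2-fold.
Codon 2 AAA (Lys): third position 2-fold.
Codon 3 TGC (Cys): third position 2-fold.
Codon 4 GAG (Glu): third position 2-fold.
Codon 5 CCT (Pro): third position 4-fold.
Codon 6 AAA (Lys): third position 2-fold.
Codon 7 ATG (Met): third position 1-fold.
Codon 8 TGC (Cys): third position 2-fold.
Codon 9 GGC (Gly): third position 4-fold.
Four-fold degenerate third positions: 2.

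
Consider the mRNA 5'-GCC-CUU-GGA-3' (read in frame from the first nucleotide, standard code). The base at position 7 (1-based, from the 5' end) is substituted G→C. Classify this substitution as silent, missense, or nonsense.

Position 7 falls in codon 3: GGA → Gly.
After the substitution the codon is CGA → Arg.
Gly ≠ Arg, so this is a missense mutation.

missense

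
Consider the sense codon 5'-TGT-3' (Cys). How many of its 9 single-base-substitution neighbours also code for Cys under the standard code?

1

Position 1: none → 0 synonymous.
Position 2: none → 0 synonymous.
Position 3: TGC → 1 synonymous.
Total: 0 + 0 + 1 = 1.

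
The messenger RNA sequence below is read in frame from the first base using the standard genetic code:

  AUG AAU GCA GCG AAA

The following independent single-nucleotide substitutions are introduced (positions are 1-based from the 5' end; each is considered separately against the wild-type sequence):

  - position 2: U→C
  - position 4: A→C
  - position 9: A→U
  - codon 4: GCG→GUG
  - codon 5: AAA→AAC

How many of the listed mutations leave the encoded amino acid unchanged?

1

Codon 1: AUG (Met) → ACG (Thr) — missense.
Codon 2: AAU (Asn) → CAU (His) — missense.
Codon 3: GCA (Ala) → GCU (Ala) — synonymous.
Codon 4: GCG (Ala) → GUG (Val) — missense.
Codon 5: AAA (Lys) → AAC (Asn) — missense.
Synonymous: 1 of 5.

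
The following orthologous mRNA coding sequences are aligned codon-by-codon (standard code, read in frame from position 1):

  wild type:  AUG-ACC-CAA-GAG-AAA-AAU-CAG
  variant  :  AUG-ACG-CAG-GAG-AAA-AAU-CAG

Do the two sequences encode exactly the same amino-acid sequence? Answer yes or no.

Codon 1: AUG Met / AUG Met — identical.
Codon 2: ACC Thr / ACG Thr — synonymous.
Codon 3: CAA Gln / CAG Gln — synonymous.
Codon 4: GAG Glu / GAG Glu — identical.
Codon 5: AAA Lys / AAA Lys — identical.
Codon 6: AAU Asn / AAU Asn — identical.
Codon 7: CAG Gln / CAG Gln — identical.
Nonsynonymous differences: 0 → same protein.

yes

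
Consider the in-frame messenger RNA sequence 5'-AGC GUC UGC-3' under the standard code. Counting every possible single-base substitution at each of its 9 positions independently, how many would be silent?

5

Codon 1 (AGC, Ser): 1 synonymous substitution.
Codon 2 (GUC, Val): 3 synonymous substitutions.
Codon 3 (UGC, Cys): 1 synonymous substitution.
Total: 1 + 3 + 1 = 5.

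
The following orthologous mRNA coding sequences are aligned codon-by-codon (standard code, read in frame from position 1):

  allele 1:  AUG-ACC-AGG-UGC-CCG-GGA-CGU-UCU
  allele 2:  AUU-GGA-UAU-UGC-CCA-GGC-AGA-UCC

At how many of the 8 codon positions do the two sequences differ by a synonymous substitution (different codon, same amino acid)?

4

Codon 1: AUG Met / AUU Ile — nonsynonymous.
Codon 2: ACC Thr / GGA Gly — nonsynonymous.
Codon 3: AGG Arg / UAU Tyr — nonsynonymous.
Codon 4: UGC Cys / UGC Cys — identical.
Codon 5: CCG Pro / CCA Pro — synonymous.
Codon 6: GGA Gly / GGC Gly — synonymous.
Codon 7: CGU Arg / AGA Arg — synonymous.
Codon 8: UCU Ser / UCC Ser — synonymous.
Synonymous differences: 4.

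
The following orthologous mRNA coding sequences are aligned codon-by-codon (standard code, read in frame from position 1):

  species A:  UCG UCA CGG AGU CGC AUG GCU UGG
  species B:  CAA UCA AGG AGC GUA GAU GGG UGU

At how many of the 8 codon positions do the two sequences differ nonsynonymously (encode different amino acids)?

Codon 1: UCG Ser / CAA Gln — nonsynonymous.
Codon 2: UCA Ser / UCA Ser — identical.
Codon 3: CGG Arg / AGG Arg — synonymous.
Codon 4: AGU Ser / AGC Ser — synonymous.
Codon 5: CGC Arg / GUA Val — nonsynonymous.
Codon 6: AUG Met / GAU Asp — nonsynonymous.
Codon 7: GCU Ala / GGG Gly — nonsynonymous.
Codon 8: UGG Trp / UGU Cys — nonsynonymous.
Nonsynonymous differences: 5.

5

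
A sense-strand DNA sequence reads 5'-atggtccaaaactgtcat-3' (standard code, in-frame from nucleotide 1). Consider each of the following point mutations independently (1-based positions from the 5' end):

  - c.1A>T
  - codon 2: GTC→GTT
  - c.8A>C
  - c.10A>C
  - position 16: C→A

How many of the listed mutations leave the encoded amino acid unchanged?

Codon 1: ATG (Met) → TTG (Leu) — missense.
Codon 2: GTC (Val) → GTT (Val) — synonymous.
Codon 3: CAA (Gln) → CCA (Pro) — missense.
Codon 4: AAC (Asn) → CAC (His) — missense.
Codon 6: CAT (His) → AAT (Asn) — missense.
Synonymous: 1 of 5.

1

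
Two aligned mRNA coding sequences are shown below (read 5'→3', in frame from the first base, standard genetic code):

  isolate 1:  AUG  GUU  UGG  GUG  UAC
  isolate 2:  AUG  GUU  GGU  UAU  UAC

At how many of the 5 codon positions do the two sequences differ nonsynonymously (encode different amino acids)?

2

Codon 1: AUG Met / AUG Met — identical.
Codon 2: GUU Val / GUU Val — identical.
Codon 3: UGG Trp / GGU Gly — nonsynonymous.
Codon 4: GUG Val / UAU Tyr — nonsynonymous.
Codon 5: UAC Tyr / UAC Tyr — identical.
Nonsynonymous differences: 2.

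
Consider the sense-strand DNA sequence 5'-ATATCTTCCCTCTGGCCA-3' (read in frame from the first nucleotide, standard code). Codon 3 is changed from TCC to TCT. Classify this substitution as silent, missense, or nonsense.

Position 9 falls in codon 3: TCC → Ser.
After the substitution the codon is TCT → Ser.
Both encode Ser, so the change is synonymous.

silent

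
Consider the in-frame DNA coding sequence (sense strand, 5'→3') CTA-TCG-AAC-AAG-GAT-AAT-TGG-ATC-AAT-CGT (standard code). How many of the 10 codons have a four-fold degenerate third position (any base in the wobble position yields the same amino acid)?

3

Codon 1 CTA (Leu): third position 4-fold.
Codon 2 TCG (Ser): third position 4-fold.
Codon 3 AAC (Asn): third position 2-fold.
Codon 4 AAG (Lys): third position 2-fold.
Codon 5 GAT (Asp): third position 2-fold.
Codon 6 AAT (Asn): third position 2-fold.
Codon 7 TGG (Trp): third position 1-fold.
Codon 8 ATC (Ile): third position 3-fold.
Codon 9 AAT (Asn): third position 2-fold.
Codon 10 CGT (Arg): third position 4-fold.
Four-fold degenerate third positions: 3.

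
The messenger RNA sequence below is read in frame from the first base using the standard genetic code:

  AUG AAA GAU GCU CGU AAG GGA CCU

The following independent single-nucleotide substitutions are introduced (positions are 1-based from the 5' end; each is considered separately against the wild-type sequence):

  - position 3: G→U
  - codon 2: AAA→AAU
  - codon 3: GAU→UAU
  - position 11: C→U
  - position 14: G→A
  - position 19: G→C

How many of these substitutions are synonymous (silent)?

0

Codon 1: AUG (Met) → AUU (Ile) — missense.
Codon 2: AAA (Lys) → AAU (Asn) — missense.
Codon 3: GAU (Asp) → UAU (Tyr) — missense.
Codon 4: GCU (Ala) → GUU (Val) — missense.
Codon 5: CGU (Arg) → CAU (His) — missense.
Codon 7: GGA (Gly) → CGA (Arg) — missense.
Synonymous: 0 of 6.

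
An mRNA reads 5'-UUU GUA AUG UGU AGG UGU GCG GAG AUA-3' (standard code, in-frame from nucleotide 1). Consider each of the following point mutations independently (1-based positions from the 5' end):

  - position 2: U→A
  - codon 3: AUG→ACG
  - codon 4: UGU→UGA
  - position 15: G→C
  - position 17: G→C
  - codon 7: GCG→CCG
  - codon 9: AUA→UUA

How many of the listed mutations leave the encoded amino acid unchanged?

Codon 1: UUU (Phe) → UAU (Tyr) — missense.
Codon 3: AUG (Met) → ACG (Thr) — missense.
Codon 4: UGU (Cys) → UGA (Stop) — nonsense.
Codon 5: AGG (Arg) → AGC (Ser) — missense.
Codon 6: UGU (Cys) → UCU (Ser) — missense.
Codon 7: GCG (Ala) → CCG (Pro) — missense.
Codon 9: AUA (Ile) → UUA (Leu) — missense.
Synonymous: 0 of 7.

0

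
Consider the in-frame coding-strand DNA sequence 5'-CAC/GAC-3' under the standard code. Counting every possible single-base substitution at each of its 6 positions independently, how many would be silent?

2

Codon 1 (CAC, His): 1 synonymous substitution.
Codon 2 (GAC, Asp): 1 synonymous substitution.
Total: 1 + 1 = 2.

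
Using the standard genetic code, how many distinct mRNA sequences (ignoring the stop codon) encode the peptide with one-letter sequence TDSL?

288

Thr: 4 codons.
Asp: 2 codons.
Ser: 6 codons.
Leu: 6 codons.
4 × 2 × 6 × 6 = 288.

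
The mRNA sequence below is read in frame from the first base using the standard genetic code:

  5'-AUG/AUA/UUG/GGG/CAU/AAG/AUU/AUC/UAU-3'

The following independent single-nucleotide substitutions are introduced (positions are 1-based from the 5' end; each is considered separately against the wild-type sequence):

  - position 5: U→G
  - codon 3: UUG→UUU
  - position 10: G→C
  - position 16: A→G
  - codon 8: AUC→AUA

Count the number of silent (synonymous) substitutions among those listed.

Codon 2: AUA (Ile) → AGA (Arg) — missense.
Codon 3: UUG (Leu) → UUU (Phe) — missense.
Codon 4: GGG (Gly) → CGG (Arg) — missense.
Codon 6: AAG (Lys) → GAG (Glu) — missense.
Codon 8: AUC (Ile) → AUA (Ile) — synonymous.
Synonymous: 1 of 5.

1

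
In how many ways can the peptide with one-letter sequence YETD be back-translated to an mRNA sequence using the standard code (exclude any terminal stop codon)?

Tyr: 2 codons.
Glu: 2 codons.
Thr: 4 codons.
Asp: 2 codons.
2 × 2 × 4 × 2 = 32.

32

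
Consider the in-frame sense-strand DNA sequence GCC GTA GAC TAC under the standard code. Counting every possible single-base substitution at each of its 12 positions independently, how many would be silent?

8

Codon 1 (GCC, Ala): 3 synonymous substitutions.
Codon 2 (GTA, Val): 3 synonymous substitutions.
Codon 3 (GAC, Asp): 1 synonymous substitution.
Codon 4 (TAC, Tyr): 1 synonymous substitution.
Total: 3 + 3 + 1 + 1 = 8.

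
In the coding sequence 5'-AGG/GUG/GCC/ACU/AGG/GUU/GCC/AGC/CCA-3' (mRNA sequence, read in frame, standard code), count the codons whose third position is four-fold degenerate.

Codon 1 AGG (Arg): third position 2-fold.
Codon 2 GUG (Val): third position 4-fold.
Codon 3 GCC (Ala): third position 4-fold.
Codon 4 ACU (Thr): third position 4-fold.
Codon 5 AGG (Arg): third position 2-fold.
Codon 6 GUU (Val): third position 4-fold.
Codon 7 GCC (Ala): third position 4-fold.
Codon 8 AGC (Ser): third position 2-fold.
Codon 9 CCA (Pro): third position 4-fold.
Four-fold degenerate third positions: 6.

6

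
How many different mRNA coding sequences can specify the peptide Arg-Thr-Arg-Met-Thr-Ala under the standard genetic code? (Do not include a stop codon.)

2304

Arg: 6 codons.
Thr: 4 codons.
Arg: 6 codons.
Met: 1 codon.
Thr: 4 codons.
Ala: 4 codons.
6 × 4 × 6 × 1 × 4 × 4 = 2304.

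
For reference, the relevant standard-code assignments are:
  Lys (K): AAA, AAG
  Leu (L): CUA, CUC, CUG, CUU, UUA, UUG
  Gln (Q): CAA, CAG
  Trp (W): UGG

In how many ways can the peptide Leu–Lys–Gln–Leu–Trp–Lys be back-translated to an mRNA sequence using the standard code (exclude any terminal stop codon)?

Leu: 6 codons.
Lys: 2 codons.
Gln: 2 codons.
Leu: 6 codons.
Trp: 1 codon.
Lys: 2 codons.
6 × 2 × 2 × 6 × 1 × 2 = 288.

288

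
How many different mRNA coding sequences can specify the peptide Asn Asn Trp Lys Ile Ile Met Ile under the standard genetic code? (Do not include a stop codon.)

216

Asn: 2 codons.
Asn: 2 codons.
Trp: 1 codon.
Lys: 2 codons.
Ile: 3 codons.
Ile: 3 codons.
Met: 1 codon.
Ile: 3 codons.
2 × 2 × 1 × 2 × 3 × 3 × 1 × 3 = 216.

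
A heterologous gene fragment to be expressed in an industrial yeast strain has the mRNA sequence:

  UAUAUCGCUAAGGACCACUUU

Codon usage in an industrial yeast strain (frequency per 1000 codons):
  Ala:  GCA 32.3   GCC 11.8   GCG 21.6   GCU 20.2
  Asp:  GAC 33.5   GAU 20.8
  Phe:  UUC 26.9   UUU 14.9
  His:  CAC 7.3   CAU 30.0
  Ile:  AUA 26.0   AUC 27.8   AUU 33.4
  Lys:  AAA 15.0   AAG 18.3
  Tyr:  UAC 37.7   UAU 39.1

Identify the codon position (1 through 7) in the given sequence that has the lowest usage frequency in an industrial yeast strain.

6

Codon 1 UAU (Tyr): 39.1 per 1000.
Codon 2 AUC (Ile): 27.8 per 1000.
Codon 3 GCU (Ala): 20.2 per 1000.
Codon 4 AAG (Lys): 18.3 per 1000.
Codon 5 GAC (Asp): 33.5 per 1000.
Codon 6 CAC (His): 7.3 per 1000.
Codon 7 UUU (Phe): 14.9 per 1000.
Lowest frequency is 7.3 at codon 6.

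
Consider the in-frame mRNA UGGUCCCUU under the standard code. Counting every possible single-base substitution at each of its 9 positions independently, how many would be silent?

Codon 1 (UGG, Trp): 0 synonymous substitutions.
Codon 2 (UCC, Ser): 3 synonymous substitutions.
Codon 3 (CUU, Leu): 3 synonymous substitutions.
Total: 0 + 3 + 3 = 6.

6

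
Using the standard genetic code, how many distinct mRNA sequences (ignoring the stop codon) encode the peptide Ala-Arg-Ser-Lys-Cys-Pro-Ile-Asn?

13824

Ala: 4 codons.
Arg: 6 codons.
Ser: 6 codons.
Lys: 2 codons.
Cys: 2 codons.
Pro: 4 codons.
Ile: 3 codons.
Asn: 2 codons.
4 × 6 × 6 × 2 × 2 × 4 × 3 × 2 = 13824.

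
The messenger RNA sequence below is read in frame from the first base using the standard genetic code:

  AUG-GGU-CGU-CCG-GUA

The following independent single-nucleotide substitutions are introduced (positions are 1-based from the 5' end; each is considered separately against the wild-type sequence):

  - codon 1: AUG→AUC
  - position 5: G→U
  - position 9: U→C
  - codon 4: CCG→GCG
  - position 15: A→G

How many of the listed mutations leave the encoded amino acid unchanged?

Codon 1: AUG (Met) → AUC (Ile) — missense.
Codon 2: GGU (Gly) → GUU (Val) — missense.
Codon 3: CGU (Arg) → CGC (Arg) — synonymous.
Codon 4: CCG (Pro) → GCG (Ala) — missense.
Codon 5: GUA (Val) → GUG (Val) — synonymous.
Synonymous: 2 of 5.

2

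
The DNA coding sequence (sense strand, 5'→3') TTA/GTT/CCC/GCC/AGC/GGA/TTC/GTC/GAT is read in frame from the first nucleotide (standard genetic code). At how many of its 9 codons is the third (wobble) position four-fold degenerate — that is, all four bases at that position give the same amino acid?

5

Codon 1 TTA (Leu): third position 2-fold.
Codon 2 GTT (Val): third position 4-fold.
Codon 3 CCC (Pro): third position 4-fold.
Codon 4 GCC (Ala): third position 4-fold.
Codon 5 AGC (Ser): third position 2-fold.
Codon 6 GGA (Gly): third position 4-fold.
Codon 7 TTC (Phe): third position 2-fold.
Codon 8 GTC (Val): third position 4-fold.
Codon 9 GAT (Asp): third position 2-fold.
Four-fold degenerate third positions: 5.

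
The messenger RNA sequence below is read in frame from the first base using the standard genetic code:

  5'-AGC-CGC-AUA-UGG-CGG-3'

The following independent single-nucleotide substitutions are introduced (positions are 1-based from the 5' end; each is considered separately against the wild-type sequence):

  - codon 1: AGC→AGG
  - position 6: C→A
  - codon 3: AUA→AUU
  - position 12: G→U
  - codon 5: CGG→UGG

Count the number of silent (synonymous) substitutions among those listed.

2

Codon 1: AGC (Ser) → AGG (Arg) — missense.
Codon 2: CGC (Arg) → CGA (Arg) — synonymous.
Codon 3: AUA (Ile) → AUU (Ile) — synonymous.
Codon 4: UGG (Trp) → UGU (Cys) — missense.
Codon 5: CGG (Arg) → UGG (Trp) — missense.
Synonymous: 2 of 5.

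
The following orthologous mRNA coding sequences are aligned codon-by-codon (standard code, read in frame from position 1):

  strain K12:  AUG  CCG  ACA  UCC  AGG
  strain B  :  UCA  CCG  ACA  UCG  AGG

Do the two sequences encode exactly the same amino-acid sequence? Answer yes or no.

no

Codon 1: AUG Met / UCA Ser — nonsynonymous.
Codon 2: CCG Pro / CCG Pro — identical.
Codon 3: ACA Thr / ACA Thr — identical.
Codon 4: UCC Ser / UCG Ser — synonymous.
Codon 5: AGG Arg / AGG Arg — identical.
Nonsynonymous differences: 1 → different protein.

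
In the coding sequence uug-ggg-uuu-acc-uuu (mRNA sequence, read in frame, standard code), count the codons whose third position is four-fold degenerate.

Codon 1 UUG (Leu): third position 2-fold.
Codon 2 GGG (Gly): third position 4-fold.
Codon 3 UUU (Phe): third position 2-fold.
Codon 4 ACC (Thr): third position 4-fold.
Codon 5 UUU (Phe): third position 2-fold.
Four-fold degenerate third positions: 2.

2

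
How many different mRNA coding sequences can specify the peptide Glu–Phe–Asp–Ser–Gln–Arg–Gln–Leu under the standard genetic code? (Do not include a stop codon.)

Glu: 2 codons.
Phe: 2 codons.
Asp: 2 codons.
Ser: 6 codons.
Gln: 2 codons.
Arg: 6 codons.
Gln: 2 codons.
Leu: 6 codons.
2 × 2 × 2 × 6 × 2 × 6 × 2 × 6 = 6912.

6912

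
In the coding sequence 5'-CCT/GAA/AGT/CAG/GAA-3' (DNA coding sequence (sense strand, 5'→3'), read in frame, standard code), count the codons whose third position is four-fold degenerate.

1

Codon 1 CCT (Pro): third position 4-fold.
Codon 2 GAA (Glu): third position 2-fold.
Codon 3 AGT (Ser): third position 2-fold.
Codon 4 CAG (Gln): third position 2-fold.
Codon 5 GAA (Glu): third position 2-fold.
Four-fold degenerate third positions: 1.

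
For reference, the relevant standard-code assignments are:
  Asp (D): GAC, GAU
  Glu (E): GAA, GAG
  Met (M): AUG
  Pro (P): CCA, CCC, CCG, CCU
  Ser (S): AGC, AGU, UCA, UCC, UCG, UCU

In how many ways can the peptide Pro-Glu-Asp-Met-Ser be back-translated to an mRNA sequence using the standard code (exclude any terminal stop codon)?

96

Pro: 4 codons.
Glu: 2 codons.
Asp: 2 codons.
Met: 1 codon.
Ser: 6 codons.
4 × 2 × 2 × 1 × 6 = 96.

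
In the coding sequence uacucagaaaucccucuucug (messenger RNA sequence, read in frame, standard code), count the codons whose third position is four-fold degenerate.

Codon 1 UAC (Tyr): third position 2-fold.
Codon 2 UCA (Ser): third position 4-fold.
Codon 3 GAA (Glu): third position 2-fold.
Codon 4 AUC (Ile): third position 3-fold.
Codon 5 CCU (Pro): third position 4-fold.
Codon 6 CUU (Leu): third position 4-fold.
Codon 7 CUG (Leu): third position 4-fold.
Four-fold degenerate third positions: 4.

4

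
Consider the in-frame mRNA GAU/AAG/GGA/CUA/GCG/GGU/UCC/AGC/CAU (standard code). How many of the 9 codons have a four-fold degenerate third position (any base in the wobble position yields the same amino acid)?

5

Codon 1 GAU (Asp): third position 2-fold.
Codon 2 AAG (Lys): third position 2-fold.
Codon 3 GGA (Gly): third position 4-fold.
Codon 4 CUA (Leu): third position 4-fold.
Codon 5 GCG (Ala): third position 4-fold.
Codon 6 GGU (Gly): third position 4-fold.
Codon 7 UCC (Ser): third position 4-fold.
Codon 8 AGC (Ser): third position 2-fold.
Codon 9 CAU (His): third position 2-fold.
Four-fold degenerate third positions: 5.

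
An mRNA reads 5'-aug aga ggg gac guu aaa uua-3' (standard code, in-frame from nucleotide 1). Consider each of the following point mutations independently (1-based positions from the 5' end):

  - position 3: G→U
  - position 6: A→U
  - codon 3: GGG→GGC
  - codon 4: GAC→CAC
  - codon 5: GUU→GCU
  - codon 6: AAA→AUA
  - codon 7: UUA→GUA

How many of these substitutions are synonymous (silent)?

1

Codon 1: AUG (Met) → AUU (Ile) — missense.
Codon 2: AGA (Arg) → AGU (Ser) — missense.
Codon 3: GGG (Gly) → GGC (Gly) — synonymous.
Codon 4: GAC (Asp) → CAC (His) — missense.
Codon 5: GUU (Val) → GCU (Ala) — missense.
Codon 6: AAA (Lys) → AUA (Ile) — missense.
Codon 7: UUA (Leu) → GUA (Val) — missense.
Synonymous: 1 of 7.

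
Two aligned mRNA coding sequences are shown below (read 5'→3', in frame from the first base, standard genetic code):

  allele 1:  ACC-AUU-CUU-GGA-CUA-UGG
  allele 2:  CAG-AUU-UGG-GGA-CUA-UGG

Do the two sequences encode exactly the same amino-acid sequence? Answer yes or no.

no

Codon 1: ACC Thr / CAG Gln — nonsynonymous.
Codon 2: AUU Ile / AUU Ile — identical.
Codon 3: CUU Leu / UGG Trp — nonsynonymous.
Codon 4: GGA Gly / GGA Gly — identical.
Codon 5: CUA Leu / CUA Leu — identical.
Codon 6: UGG Trp / UGG Trp — identical.
Nonsynonymous differences: 2 → different protein.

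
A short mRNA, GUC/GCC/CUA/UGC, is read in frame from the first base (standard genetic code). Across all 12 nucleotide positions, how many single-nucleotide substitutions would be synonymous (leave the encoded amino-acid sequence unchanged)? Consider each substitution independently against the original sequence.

11

Codon 1 (GUC, Val): 3 synonymous substitutions.
Codon 2 (GCC, Ala): 3 synonymous substitutions.
Codon 3 (CUA, Leu): 4 synonymous substitutions.
Codon 4 (UGC, Cys): 1 synonymous substitution.
Total: 3 + 3 + 4 + 1 = 11.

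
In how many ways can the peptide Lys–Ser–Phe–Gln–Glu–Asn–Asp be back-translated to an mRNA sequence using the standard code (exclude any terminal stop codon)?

Lys: 2 codons.
Ser: 6 codons.
Phe: 2 codons.
Gln: 2 codons.
Glu: 2 codons.
Asn: 2 codons.
Asp: 2 codons.
2 × 6 × 2 × 2 × 2 × 2 × 2 = 384.

384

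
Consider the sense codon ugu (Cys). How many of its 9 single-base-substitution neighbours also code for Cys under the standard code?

Position 1: none → 0 synonymous.
Position 2: none → 0 synonymous.
Position 3: UGC → 1 synonymous.
Total: 0 + 0 + 1 = 1.

1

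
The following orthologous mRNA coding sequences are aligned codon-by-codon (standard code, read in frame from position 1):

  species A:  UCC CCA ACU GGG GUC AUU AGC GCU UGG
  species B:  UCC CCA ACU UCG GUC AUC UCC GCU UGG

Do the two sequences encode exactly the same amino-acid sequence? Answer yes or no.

no

Codon 1: UCC Ser / UCC Ser — identical.
Codon 2: CCA Pro / CCA Pro — identical.
Codon 3: ACU Thr / ACU Thr — identical.
Codon 4: GGG Gly / UCG Ser — nonsynonymous.
Codon 5: GUC Val / GUC Val — identical.
Codon 6: AUU Ile / AUC Ile — synonymous.
Codon 7: AGC Ser / UCC Ser — synonymous.
Codon 8: GCU Ala / GCU Ala — identical.
Codon 9: UGG Trp / UGG Trp — identical.
Nonsynonymous differences: 1 → different protein.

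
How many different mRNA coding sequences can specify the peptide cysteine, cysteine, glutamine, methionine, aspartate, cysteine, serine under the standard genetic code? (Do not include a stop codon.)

192

Cys: 2 codons.
Cys: 2 codons.
Gln: 2 codons.
Met: 1 codon.
Asp: 2 codons.
Cys: 2 codons.
Ser: 6 codons.
2 × 2 × 2 × 1 × 2 × 2 × 6 = 192.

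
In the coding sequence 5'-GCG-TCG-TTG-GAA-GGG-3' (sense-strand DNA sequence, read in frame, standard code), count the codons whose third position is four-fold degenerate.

3

Codon 1 GCG (Ala): third position 4-fold.
Codon 2 TCG (Ser): third position 4-fold.
Codon 3 TTG (Leu): third position 2-fold.
Codon 4 GAA (Glu): third position 2-fold.
Codon 5 GGG (Gly): third position 4-fold.
Four-fold degenerate third positions: 3.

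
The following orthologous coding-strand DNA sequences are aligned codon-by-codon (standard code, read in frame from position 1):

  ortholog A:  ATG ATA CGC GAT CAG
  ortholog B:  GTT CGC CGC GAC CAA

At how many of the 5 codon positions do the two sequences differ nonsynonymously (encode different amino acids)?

Codon 1: ATG Met / GTT Val — nonsynonymous.
Codon 2: ATA Ile / CGC Arg — nonsynonymous.
Codon 3: CGC Arg / CGC Arg — identical.
Codon 4: GAT Asp / GAC Asp — synonymous.
Codon 5: CAG Gln / CAA Gln — synonymous.
Nonsynonymous differences: 2.

2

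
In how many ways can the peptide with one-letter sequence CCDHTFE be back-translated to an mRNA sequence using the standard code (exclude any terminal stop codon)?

256

Cys: 2 codons.
Cys: 2 codons.
Asp: 2 codons.
His: 2 codons.
Thr: 4 codons.
Phe: 2 codons.
Glu: 2 codons.
2 × 2 × 2 × 2 × 4 × 2 × 2 = 256.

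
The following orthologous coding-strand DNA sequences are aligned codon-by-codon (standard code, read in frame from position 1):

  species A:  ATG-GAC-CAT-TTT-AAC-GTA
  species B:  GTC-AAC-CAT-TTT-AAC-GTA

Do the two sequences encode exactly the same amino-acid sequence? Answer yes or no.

no

Codon 1: ATG Met / GTC Val — nonsynonymous.
Codon 2: GAC Asp / AAC Asn — nonsynonymous.
Codon 3: CAT His / CAT His — identical.
Codon 4: TTT Phe / TTT Phe — identical.
Codon 5: AAC Asn / AAC Asn — identical.
Codon 6: GTA Val / GTA Val — identical.
Nonsynonymous differences: 2 → different protein.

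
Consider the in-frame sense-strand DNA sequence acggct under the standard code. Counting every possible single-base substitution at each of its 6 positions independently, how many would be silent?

Codon 1 (ACG, Thr): 3 synonymous substitutions.
Codon 2 (GCT, Ala): 3 synonymous substitutions.
Total: 3 + 3 = 6.

6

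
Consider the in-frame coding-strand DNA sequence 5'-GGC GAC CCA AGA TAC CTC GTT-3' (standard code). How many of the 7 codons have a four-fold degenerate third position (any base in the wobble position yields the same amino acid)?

Codon 1 GGC (Gly): third position 4-fold.
Codon 2 GAC (Asp): third position 2-fold.
Codon 3 CCA (Pro): third position 4-fold.
Codon 4 AGA (Arg): third position 2-fold.
Codon 5 TAC (Tyr): third position 2-fold.
Codon 6 CTC (Leu): third position 4-fold.
Codon 7 GTT (Val): third position 4-fold.
Four-fold degenerate third positions: 4.

4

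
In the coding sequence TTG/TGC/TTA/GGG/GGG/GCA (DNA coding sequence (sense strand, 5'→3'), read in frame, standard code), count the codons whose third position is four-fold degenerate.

Codon 1 TTG (Leu): third position 2-fold.
Codon 2 TGC (Cys): third position 2-fold.
Codon 3 TTA (Leu): third position 2-fold.
Codon 4 GGG (Gly): third position 4-fold.
Codon 5 GGG (Gly): third position 4-fold.
Codon 6 GCA (Ala): third position 4-fold.
Four-fold degenerate third positions: 3.

3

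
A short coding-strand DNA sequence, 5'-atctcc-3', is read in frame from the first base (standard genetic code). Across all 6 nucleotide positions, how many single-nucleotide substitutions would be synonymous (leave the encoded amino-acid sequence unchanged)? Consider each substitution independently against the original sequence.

Codon 1 (ATC, Ile): 2 synonymous substitutions.
Codon 2 (TCC, Ser): 3 synonymous substitutions.
Total: 2 + 3 = 5.

5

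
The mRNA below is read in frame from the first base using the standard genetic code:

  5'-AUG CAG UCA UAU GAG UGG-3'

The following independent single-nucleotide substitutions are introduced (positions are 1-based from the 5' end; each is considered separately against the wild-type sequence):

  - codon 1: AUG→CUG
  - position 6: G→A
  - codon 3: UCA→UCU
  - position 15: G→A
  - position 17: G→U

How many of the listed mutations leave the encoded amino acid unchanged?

Codon 1: AUG (Met) → CUG (Leu) — missense.
Codon 2: CAG (Gln) → CAA (Gln) — synonymous.
Codon 3: UCA (Ser) → UCU (Ser) — synonymous.
Codon 5: GAG (Glu) → GAA (Glu) — synonymous.
Codon 6: UGG (Trp) → UUG (Leu) — missense.
Synonymous: 3 of 5.

3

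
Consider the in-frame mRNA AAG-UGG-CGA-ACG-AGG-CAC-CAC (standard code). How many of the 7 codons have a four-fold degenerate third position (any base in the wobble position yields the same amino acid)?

Codon 1 AAG (Lys): third position 2-fold.
Codon 2 UGG (Trp): third position 1-fold.
Codon 3 CGA (Arg): third position 4-fold.
Codon 4 ACG (Thr): third position 4-fold.
Codon 5 AGG (Arg): third position 2-fold.
Codon 6 CAC (His): third position 2-fold.
Codon 7 CAC (His): third position 2-fold.
Four-fold degenerate third positions: 2.

2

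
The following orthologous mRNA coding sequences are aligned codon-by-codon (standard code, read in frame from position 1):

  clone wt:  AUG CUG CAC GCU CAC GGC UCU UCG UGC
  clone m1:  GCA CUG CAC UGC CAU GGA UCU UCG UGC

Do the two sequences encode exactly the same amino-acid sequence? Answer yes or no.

Codon 1: AUG Met / GCA Ala — nonsynonymous.
Codon 2: CUG Leu / CUG Leu — identical.
Codon 3: CAC His / CAC His — identical.
Codon 4: GCU Ala / UGC Cys — nonsynonymous.
Codon 5: CAC His / CAU His — synonymous.
Codon 6: GGC Gly / GGA Gly — synonymous.
Codon 7: UCU Ser / UCU Ser — identical.
Codon 8: UCG Ser / UCG Ser — identical.
Codon 9: UGC Cys / UGC Cys — identical.
Nonsynonymous differences: 2 → different protein.

no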